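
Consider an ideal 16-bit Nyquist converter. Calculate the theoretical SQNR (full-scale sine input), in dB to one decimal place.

SNR ≈ 6.02·N + 1.76 dB = 6.02·16 + 1.76 = 98.08 dB.

98.1 dB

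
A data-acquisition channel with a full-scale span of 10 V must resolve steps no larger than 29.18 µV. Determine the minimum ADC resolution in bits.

19 bits

Number of steps required ≥ 10 V / 29.18 µV = 342700.48.
Need 2^N ≥ 342700.48; 2^18 = 262144, 2^19 = 524288.
Minimum N = 19.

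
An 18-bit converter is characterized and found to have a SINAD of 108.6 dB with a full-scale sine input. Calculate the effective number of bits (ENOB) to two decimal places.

ENOB = (SINAD − 1.76) / 6.02 = (108.6 − 1.76)/6.02 = 17.748.

17.75 bits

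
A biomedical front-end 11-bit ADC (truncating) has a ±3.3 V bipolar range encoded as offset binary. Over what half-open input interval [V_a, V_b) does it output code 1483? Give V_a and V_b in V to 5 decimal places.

LSB = 6.6/2^11 = 3.223 mV.
V_a = V_low + 1483·LSB = 1.4792 V; V_b = V_low + 1484·LSB = 1.48242 V.

[1.47920 V, 1.48242 V)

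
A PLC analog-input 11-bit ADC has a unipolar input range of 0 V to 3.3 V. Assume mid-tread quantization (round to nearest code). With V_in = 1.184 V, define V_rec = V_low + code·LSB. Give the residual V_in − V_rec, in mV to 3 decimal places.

-0.326 mV

LSB = 3.3/2^11 = 1.611 mV.
Scaled input = 734.7976 LSBs, so code = 735.
Code 735 maps back to 0 + 735×0.00161133 V = 1.1843262 V.
Difference: -0.000326172 V → -0.326 mV.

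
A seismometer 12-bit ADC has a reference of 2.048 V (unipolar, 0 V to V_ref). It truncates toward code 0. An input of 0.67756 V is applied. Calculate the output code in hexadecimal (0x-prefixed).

With 4096 levels over 2.048 V, one step is 0.500 mV.
Input sits at 1355.120 steps above V_low.
⌊·⌋(1355.120) = 1355.
In hexadecimal (0x-prefixed): 0x54B.

code 0x54B (decimal 1355)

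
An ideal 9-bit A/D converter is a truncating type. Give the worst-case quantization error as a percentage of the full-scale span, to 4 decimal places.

0.1953 %

Truncating → worst-case error = 1 LSB = V_FS/2^9, so 100/512 = 0.195312 % of full scale.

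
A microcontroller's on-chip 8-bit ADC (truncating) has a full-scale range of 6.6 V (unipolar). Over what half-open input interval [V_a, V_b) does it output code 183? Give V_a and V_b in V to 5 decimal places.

LSB = 6.6/2^8 = 25.781 mV.
V_a = V_low + 183·LSB = 4.71797 V; V_b = V_low + 184·LSB = 4.74375 V.

[4.71797 V, 4.74375 V)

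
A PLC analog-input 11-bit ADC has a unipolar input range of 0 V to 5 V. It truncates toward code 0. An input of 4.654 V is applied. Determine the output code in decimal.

LSB = 5 V / 2048 = 2.441 mV.
(V_in − V_low)/LSB = (4.654 − 0) / 0.00244141 = 1906.278.
Floor → code 1906.

code 1906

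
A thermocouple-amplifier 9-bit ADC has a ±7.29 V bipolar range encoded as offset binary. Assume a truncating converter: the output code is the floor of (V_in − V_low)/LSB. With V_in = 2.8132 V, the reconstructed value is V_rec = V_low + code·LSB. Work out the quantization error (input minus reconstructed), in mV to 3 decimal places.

22.497 mV

One LSB is 14.58 V / 512 = 28.477 mV.
Scaled input = 354.7900 LSBs, so code = 354.
Reconstructed: 2.7907031 V.
V_in − V_rec = 0.0224969 V = 22.497 mV.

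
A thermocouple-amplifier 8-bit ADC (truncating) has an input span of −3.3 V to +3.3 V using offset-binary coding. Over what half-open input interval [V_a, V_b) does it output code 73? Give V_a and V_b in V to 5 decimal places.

LSB = 6.6/2^8 = 25.781 mV.
V_a = V_low + 73·LSB = -1.41797 V; V_b = V_low + 74·LSB = -1.39219 V.

[-1.41797 V, -1.39219 V)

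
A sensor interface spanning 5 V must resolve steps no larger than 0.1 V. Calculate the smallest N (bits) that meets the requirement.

Number of steps required ≥ 5 V / 0.1 V = 50.00.
Need 2^N ≥ 50.00; 2^5 = 32, 2^6 = 64.
Minimum N = 6.

6 bits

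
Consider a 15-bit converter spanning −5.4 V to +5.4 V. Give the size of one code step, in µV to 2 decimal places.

329.59 µV

Full-scale span = 10.8 V.
LSB = 10.8 / 2^15 = 10.8 / 32768 = 0.00032959 V = 329.59 µV.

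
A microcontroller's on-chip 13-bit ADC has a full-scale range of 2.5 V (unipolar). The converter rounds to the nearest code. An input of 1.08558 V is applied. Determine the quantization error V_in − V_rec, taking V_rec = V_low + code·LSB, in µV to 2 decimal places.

Step size: 2.5 V ÷ 2^13 = 305.18 µV.
Scaled input = 3557.2285 LSBs, so code = 3557.
Reconstructed: 1.0855103 V.
V_in − V_rec = 6.97461e-05 V = 69.75 µV.

69.75 µV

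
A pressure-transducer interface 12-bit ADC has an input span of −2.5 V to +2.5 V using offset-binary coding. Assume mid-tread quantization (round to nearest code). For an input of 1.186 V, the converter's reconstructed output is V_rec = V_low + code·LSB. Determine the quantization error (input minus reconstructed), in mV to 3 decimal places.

Step size: 5 V ÷ 2^12 = 1.221 mV.
Scaled input = 3019.5712 LSBs, so code = 3020.
V_rec = (−2.5) + 3020·0.0012207 = 1.1865234 V.
Error = 1.186 − 1.1865234 = -0.000523438 V = -0.523 mV.

-0.523 mV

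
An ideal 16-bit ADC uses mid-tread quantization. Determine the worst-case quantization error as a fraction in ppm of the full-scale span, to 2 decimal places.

Rounding → worst-case error = ½ LSB = V_FS/2^17, so 1e+06/131072 = 7.62939 ppm of full scale.

7.63 ppm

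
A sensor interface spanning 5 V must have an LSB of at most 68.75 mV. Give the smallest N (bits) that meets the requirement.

Number of steps required ≥ 5 V / 68.75 mV = 72.73.
Need 2^N ≥ 72.73; 2^6 = 64, 2^7 = 128.
Minimum N = 7.

7 bits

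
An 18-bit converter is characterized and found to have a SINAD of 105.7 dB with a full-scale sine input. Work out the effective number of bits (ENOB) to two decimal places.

17.27 bits

ENOB = (SINAD − 1.76) / 6.02 = (105.7 − 1.76)/6.02 = 17.266.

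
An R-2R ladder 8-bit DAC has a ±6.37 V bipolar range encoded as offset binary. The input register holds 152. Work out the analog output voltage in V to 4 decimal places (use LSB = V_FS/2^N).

LSB = 12.74 V / 2^8 = 49.766 mV.
V_out = (−6.37) + 152 × 0.0497656 V = 1.19437 V.

1.1944 V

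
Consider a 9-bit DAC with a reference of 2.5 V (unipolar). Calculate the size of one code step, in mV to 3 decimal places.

Full-scale span = 2.5 V.
LSB = 2.5 / 2^9 = 2.5 / 512 = 0.00488281 V = 4.883 mV.

4.883 mV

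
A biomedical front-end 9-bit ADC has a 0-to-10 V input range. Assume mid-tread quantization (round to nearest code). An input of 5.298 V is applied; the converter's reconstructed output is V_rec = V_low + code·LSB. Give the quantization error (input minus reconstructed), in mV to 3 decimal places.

LSB = 10/2^9 = 19.531 mV.
Scaled input = 271.2576 LSBs, so code = 271.
Code 271 maps back to 0 + 271×0.0195312 V = 5.2929688 V.
Error = 5.298 − 5.2929688 = 0.00503125 V = 5.031 mV.

5.031 mV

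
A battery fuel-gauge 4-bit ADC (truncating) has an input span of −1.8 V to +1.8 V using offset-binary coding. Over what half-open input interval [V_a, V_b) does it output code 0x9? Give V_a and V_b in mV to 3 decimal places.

[225.000 mV, 450.000 mV)

LSB = 3.6/2^4 = 225.000 mV.
Code 0x9 = 9 decimal.
V_a = V_low + 9·LSB = 0.225 V; V_b = V_low + 10·LSB = 0.45 V.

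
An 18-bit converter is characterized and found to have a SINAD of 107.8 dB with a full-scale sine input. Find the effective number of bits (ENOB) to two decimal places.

17.61 bits

ENOB = (SINAD − 1.76) / 6.02 = (107.8 − 1.76)/6.02 = 17.615.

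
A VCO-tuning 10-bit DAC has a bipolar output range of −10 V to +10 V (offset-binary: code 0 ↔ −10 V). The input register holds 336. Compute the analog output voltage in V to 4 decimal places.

-3.4375 V

LSB = 20 V / 2^10 = 19.531 mV.
V_out = (−10) + 336 × 0.0195312 V = -3.4375 V.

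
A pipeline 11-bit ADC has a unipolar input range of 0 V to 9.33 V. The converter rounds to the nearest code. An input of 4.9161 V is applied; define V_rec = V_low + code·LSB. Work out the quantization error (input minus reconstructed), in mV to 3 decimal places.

LSB = 9.33/2^11 = 4.556 mV.
(V_in − V_low)/LSB = (4.9161 − 0)/0.00455566 = 1079.1182 → code 1079 (round).
Code 1079 maps back to 0 + 1079×0.00455566 V = 4.9155615 V.
V_in − V_rec = 0.000538477 V = 0.538 mV.

0.538 mV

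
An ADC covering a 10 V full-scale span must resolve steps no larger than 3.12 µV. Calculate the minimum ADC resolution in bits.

22 bits

Number of steps required ≥ 10 V / 3.12 µV = 3205128.21.
Need 2^N ≥ 3205128.21; 2^21 = 2097152, 2^22 = 4194304.
Minimum N = 22.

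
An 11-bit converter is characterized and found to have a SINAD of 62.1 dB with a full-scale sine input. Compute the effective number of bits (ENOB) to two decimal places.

10.02 bits

ENOB = (SINAD − 1.76) / 6.02 = (62.1 − 1.76)/6.02 = 10.023.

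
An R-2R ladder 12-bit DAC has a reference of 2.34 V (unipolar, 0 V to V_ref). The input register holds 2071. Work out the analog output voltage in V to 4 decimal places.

1.1831 V

LSB = 2.34 V / 2^12 = 0.571 mV.
V_out = 0 + 2071 × 0.000571289 V = 1.18314 V.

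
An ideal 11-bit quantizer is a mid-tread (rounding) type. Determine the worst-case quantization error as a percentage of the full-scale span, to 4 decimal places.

Rounding → worst-case error = ½ LSB = V_FS/2^12, so 100/4096 = 0.0244141 % of full scale.

0.0244 %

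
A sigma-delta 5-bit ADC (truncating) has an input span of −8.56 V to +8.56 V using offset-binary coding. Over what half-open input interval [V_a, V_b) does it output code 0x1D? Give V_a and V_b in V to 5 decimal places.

[6.95500 V, 7.49000 V)

LSB = 17.12/2^5 = 0.5350 V.
Code 0x1D = 29 decimal.
V_a = V_low + 29·LSB = 6.955 V; V_b = V_low + 30·LSB = 7.49 V.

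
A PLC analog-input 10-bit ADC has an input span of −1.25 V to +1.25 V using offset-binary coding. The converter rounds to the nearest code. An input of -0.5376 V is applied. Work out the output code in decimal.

Full-scale span = 2.5 V; LSB = 2.5/2^10 = 2.441 mV.
(V_in − V_low)/LSB = (-0.5376 − (−1.25)) / 0.00244141 = 291.799.
round(291.799) = 292.

code 292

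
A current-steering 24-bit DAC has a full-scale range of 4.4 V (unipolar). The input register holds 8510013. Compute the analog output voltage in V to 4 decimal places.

2.2318 V

LSB = 4.4 V / 2^24 = 0.26 µV.
V_out = 0 + 8510013 × 2.6226e-07 V = 2.23184 V.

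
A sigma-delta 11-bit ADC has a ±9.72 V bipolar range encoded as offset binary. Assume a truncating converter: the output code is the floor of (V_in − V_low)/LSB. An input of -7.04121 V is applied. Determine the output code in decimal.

Full-scale span = 19.44 V; LSB = 19.44/2^11 = 9.492 mV.
(-7.04121 − (−9.72)) / 0.00949219 = 282.210 LSBs.
So the output code is 282.

code 282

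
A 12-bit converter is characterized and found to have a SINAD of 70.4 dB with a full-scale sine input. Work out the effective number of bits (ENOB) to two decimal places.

ENOB = (SINAD − 1.76) / 6.02 = (70.4 − 1.76)/6.02 = 11.402.

11.40 bits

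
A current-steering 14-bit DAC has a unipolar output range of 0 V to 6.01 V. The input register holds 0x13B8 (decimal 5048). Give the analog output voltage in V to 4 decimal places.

1.8517 V

LSB = 6.01 V / 2^14 = 366.82 µV.
Code 0x13B8 = 5048 decimal.
V_out = 0 + 5048 × 0.000366821 V = 1.85171 V.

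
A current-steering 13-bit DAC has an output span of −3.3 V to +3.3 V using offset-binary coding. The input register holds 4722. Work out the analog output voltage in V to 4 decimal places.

LSB = 6.6 V / 2^13 = 0.806 mV.
V_out = (−3.3) + 4722 × 0.000805664 V = 0.504346 V.

0.5043 V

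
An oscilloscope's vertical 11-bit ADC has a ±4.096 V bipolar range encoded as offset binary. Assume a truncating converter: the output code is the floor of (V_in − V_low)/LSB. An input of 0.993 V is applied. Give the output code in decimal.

code 1272

With 2048 levels over 8.192 V, one step is 4.000 mV.
(0.993 − (−4.096)) / 0.004 = 1272.250 LSBs.
So the output code is 1272.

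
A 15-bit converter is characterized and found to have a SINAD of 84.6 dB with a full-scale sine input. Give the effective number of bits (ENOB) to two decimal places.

13.76 bits

ENOB = (SINAD − 1.76) / 6.02 = (84.6 − 1.76)/6.02 = 13.761.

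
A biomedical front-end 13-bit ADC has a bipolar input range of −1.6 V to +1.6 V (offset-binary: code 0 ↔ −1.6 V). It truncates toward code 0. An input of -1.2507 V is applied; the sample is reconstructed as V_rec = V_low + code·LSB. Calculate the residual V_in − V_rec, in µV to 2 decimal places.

LSB = 3.2/2^13 = 390.62 µV.
(-1.2507 − (−1.6))/0.000390625 = 894.2080; ⌊·⌋ gives code 894.
Code 894 maps back to (−1.6) + 894×0.000390625 V = -1.2507812 V.
Error = -1.2507 − (−1.2507812) = 8.125e-05 V = 81.25 µV.

81.25 µV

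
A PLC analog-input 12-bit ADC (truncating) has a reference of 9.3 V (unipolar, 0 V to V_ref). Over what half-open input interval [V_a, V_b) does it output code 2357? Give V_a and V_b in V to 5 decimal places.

LSB = 9.3/2^12 = 2.271 mV.
V_a = V_low + 2357·LSB = 5.35159 V; V_b = V_low + 2358·LSB = 5.35386 V.

[5.35159 V, 5.35386 V)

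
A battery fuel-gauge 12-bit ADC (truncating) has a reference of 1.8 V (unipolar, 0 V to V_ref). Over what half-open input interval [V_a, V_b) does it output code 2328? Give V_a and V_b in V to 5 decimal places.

LSB = 1.8/2^12 = 439.45 µV.
V_a = V_low + 2328·LSB = 1.02305 V; V_b = V_low + 2329·LSB = 1.02349 V.

[1.02305 V, 1.02349 V)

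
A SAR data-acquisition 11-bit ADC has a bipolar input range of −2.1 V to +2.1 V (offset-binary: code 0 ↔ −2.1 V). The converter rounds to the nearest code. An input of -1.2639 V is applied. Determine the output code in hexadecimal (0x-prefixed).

code 0x198 (decimal 408)

Full-scale span = 4.2 V; LSB = 4.2/2^11 = 2.051 mV.
Input sits at 407.698 steps above V_low.
Round → code 408.
In hexadecimal (0x-prefixed): 0x198.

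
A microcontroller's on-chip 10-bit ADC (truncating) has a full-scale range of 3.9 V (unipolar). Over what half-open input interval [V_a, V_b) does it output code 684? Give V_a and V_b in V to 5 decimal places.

[2.60508 V, 2.60889 V)

LSB = 3.9/2^10 = 3.809 mV.
V_a = V_low + 684·LSB = 2.60508 V; V_b = V_low + 685·LSB = 2.60889 V.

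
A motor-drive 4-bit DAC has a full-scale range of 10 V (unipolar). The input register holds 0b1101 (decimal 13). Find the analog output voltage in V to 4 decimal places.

LSB = 10 V / 2^4 = 0.6250 V.
Code 0b1101 = 13 decimal.
V_out = 0 + 13 × 0.625 V = 8.125 V.

8.1250 V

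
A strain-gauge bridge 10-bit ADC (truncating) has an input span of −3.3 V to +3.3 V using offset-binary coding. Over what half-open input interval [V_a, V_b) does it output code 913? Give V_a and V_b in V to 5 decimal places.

LSB = 6.6/2^10 = 6.445 mV.
V_a = V_low + 913·LSB = 2.58457 V; V_b = V_low + 914·LSB = 2.59102 V.

[2.58457 V, 2.59102 V)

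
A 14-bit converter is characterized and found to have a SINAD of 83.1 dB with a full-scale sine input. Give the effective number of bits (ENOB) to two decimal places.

ENOB = (SINAD − 1.76) / 6.02 = (83.1 − 1.76)/6.02 = 13.512.

13.51 bits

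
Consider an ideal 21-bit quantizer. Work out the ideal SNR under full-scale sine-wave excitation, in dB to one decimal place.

128.2 dB

SNR ≈ 6.02·N + 1.76 dB = 6.02·21 + 1.76 = 128.18 dB.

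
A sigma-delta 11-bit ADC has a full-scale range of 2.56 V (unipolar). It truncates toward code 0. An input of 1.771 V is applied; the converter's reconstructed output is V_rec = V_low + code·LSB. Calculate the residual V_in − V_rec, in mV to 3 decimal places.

1.000 mV

LSB = 2.56/2^11 = 1.250 mV.
(V_in − V_low)/LSB = (1.771 − 0)/0.00125 = 1416.8000 → code 1416 (floor).
Reconstructed: 1.77 V.
V_in − V_rec = 0.001 V = 1.000 mV.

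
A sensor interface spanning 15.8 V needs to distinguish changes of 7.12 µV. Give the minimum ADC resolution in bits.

22 bits

Number of steps required ≥ 15.8 V / 7.12 µV = 2219101.12.
Need 2^N ≥ 2219101.12; 2^21 = 2097152, 2^22 = 4194304.
Minimum N = 22.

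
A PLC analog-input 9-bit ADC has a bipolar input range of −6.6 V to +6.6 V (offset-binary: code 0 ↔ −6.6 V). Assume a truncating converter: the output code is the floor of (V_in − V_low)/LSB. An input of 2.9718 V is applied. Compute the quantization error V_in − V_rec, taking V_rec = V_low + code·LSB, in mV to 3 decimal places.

6.956 mV

LSB = 13.2/2^9 = 25.781 mV.
(V_in − V_low)/LSB = (2.9718 − (−6.6))/0.0257812 = 371.2698 → code 371 (floor).
Reconstructed: 2.9648438 V.
Difference: 0.00695625 V → 6.956 mV.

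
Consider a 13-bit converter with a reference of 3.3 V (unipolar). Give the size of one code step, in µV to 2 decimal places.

402.83 µV

Full-scale span = 3.3 V.
LSB = 3.3 / 2^13 = 3.3 / 8192 = 0.000402832 V = 402.83 µV.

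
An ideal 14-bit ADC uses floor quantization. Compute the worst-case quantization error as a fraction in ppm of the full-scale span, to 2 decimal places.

61.04 ppm

Truncating → worst-case error = 1 LSB = V_FS/2^14, so 1e+06/16384 = 61.0352 ppm of full scale.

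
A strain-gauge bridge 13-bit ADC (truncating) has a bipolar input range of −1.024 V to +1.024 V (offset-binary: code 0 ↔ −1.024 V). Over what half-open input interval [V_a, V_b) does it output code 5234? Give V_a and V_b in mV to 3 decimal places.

[284.500 mV, 284.750 mV)

LSB = 2.048/2^13 = 250.00 µV.
V_a = V_low + 5234·LSB = 0.2845 V; V_b = V_low + 5235·LSB = 0.28475 V.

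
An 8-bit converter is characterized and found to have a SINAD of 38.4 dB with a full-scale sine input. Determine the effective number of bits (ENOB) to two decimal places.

6.09 bits

ENOB = (SINAD − 1.76) / 6.02 = (38.4 − 1.76)/6.02 = 6.086.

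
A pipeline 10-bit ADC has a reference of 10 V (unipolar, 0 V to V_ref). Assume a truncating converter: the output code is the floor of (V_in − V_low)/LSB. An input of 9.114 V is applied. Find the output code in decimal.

LSB = 10 V / 1024 = 9.766 mV.
(9.114 − 0) / 0.00976562 = 933.274 LSBs.
So the output code is 933.

code 933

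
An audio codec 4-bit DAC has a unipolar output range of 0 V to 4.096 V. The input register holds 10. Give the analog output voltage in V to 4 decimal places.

LSB = 4.096 V / 2^4 = 256.000 mV.
V_out = 0 + 10 × 0.256 V = 2.56 V.

2.5600 V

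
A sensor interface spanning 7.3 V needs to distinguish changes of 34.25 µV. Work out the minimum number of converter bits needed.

Number of steps required ≥ 7.3 V / 34.25 µV = 213138.69.
Need 2^N ≥ 213138.69; 2^17 = 131072, 2^18 = 262144.
Minimum N = 18.

18 bits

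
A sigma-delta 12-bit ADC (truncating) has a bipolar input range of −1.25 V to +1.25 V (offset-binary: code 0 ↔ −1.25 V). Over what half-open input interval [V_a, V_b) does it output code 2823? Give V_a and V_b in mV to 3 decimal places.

LSB = 2.5/2^12 = 0.610 mV.
V_a = V_low + 2823·LSB = 0.473022 V; V_b = V_low + 2824·LSB = 0.473633 V.

[473.022 mV, 473.633 mV)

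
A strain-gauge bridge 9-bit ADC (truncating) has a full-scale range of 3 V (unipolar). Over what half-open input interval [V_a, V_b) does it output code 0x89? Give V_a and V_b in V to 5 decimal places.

LSB = 3/2^9 = 5.859 mV.
Code 0x89 = 137 decimal.
V_a = V_low + 137·LSB = 0.802734 V; V_b = V_low + 138·LSB = 0.808594 V.

[0.80273 V, 0.80859 V)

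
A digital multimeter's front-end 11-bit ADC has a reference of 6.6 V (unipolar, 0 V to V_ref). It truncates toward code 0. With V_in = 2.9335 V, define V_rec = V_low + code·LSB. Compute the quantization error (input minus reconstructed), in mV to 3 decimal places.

0.883 mV

Step size: 6.6 V ÷ 2^11 = 3.223 mV.
Scaled input = 910.2739 LSBs, so code = 910.
V_rec = 0 + 910·0.00322266 = 2.9326172 V.
Error = 2.9335 − 2.9326172 = 0.000882813 V = 0.883 mV.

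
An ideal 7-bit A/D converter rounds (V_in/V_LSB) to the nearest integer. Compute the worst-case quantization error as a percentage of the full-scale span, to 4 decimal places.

Rounding → worst-case error = ½ LSB = V_FS/2^8, so 100/256 = 0.390625 % of full scale.

0.3906 %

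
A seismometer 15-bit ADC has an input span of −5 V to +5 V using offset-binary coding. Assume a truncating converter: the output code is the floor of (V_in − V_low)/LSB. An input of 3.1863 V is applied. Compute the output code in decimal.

code 26824

LSB = 10 V / 32768 = 305.18 µV.
(V_in − V_low)/LSB = (3.1863 − (−5)) / 0.000305176 = 26824.868.
Floor → code 26824.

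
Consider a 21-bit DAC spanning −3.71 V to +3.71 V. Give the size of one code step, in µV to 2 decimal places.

3.54 µV

Full-scale span = 7.42 V.
LSB = 7.42 / 2^21 = 7.42 / 2097152 = 3.53813e-06 V = 3.54 µV.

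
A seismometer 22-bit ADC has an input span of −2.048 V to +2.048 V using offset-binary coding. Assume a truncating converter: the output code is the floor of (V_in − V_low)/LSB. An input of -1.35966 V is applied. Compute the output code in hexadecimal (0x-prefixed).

LSB = 4.096 V / 4194304 = 0.98 µV.
(-1.35966 − (−2.048)) / 9.76563e-07 = 704860.160 LSBs.
So the output code is 704860.
In hexadecimal (0x-prefixed): 0xAC15C.

code 0xAC15C (decimal 704860)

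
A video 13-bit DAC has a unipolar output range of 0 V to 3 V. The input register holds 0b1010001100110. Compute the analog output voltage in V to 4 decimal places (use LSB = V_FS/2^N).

1.9124 V

LSB = 3 V / 2^13 = 366.21 µV.
Code 0b1010001100110 = 5222 decimal.
V_out = 0 + 5222 × 0.000366211 V = 1.91235 V.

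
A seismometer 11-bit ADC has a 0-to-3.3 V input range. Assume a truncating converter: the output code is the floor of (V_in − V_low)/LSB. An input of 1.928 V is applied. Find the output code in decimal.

Full-scale span = 3.3 V; LSB = 3.3/2^11 = 1.611 mV.
Input sits at 1196.528 steps above V_low.
So the output code is 1196.

code 1196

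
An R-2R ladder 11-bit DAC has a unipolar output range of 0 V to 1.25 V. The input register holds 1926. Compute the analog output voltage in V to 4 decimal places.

LSB = 1.25 V / 2^11 = 0.610 mV.
V_out = 0 + 1926 × 0.000610352 V = 1.17554 V.

1.1755 V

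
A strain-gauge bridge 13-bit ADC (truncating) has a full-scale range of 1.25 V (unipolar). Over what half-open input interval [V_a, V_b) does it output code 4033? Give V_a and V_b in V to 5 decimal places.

LSB = 1.25/2^13 = 152.59 µV.
V_a = V_low + 4033·LSB = 0.615387 V; V_b = V_low + 4034·LSB = 0.61554 V.

[0.61539 V, 0.61554 V)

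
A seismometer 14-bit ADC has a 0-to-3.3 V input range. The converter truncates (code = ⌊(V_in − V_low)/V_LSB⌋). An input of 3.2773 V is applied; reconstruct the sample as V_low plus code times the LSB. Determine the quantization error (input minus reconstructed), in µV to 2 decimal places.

60.01 µV

One LSB is 3.3 V / 16384 = 201.42 µV.
(V_in − V_low)/LSB = (3.2773 − 0)/0.000201416 = 16271.2979 → code 16271 (floor).
Reconstructed: 3.27724 V.
Difference: 6.00098e-05 V → 60.01 µV.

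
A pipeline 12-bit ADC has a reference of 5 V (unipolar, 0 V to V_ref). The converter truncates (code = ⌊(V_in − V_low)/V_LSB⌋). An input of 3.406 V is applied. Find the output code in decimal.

LSB = 5 V / 4096 = 1.221 mV.
Input sits at 2790.195 steps above V_low.
So the output code is 2790.

code 2790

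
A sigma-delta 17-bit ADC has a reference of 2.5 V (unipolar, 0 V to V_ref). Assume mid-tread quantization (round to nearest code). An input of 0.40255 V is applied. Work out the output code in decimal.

code 21105

With 131072 levels over 2.5 V, one step is 19.07 µV.
(V_in − V_low)/LSB = (0.40255 − 0) / 1.90735e-05 = 21105.213.
round(21105.213) = 21105.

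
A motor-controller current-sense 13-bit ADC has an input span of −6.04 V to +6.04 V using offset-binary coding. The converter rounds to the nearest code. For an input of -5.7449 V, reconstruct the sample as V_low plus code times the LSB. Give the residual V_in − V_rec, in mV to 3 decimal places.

LSB = 12.08/2^13 = 1.475 mV.
(V_in − V_low)/LSB = (-5.7449 − (−6.04))/0.00147461 = 200.1208 → code 200 (round).
Reconstructed: -5.7450781 V.
Difference: 0.000178125 V → 0.178 mV.

0.178 mV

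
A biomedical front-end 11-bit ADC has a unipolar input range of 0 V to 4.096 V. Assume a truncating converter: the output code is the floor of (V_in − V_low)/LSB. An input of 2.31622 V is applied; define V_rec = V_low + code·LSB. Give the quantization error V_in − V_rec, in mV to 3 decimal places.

0.220 mV

One LSB is 4.096 V / 2048 = 2.000 mV.
Scaled input = 1158.1100 LSBs, so code = 1158.
Code 1158 maps back to 0 + 1158×0.002 V = 2.316 V.
V_in − V_rec = 0.00022 V = 0.220 mV.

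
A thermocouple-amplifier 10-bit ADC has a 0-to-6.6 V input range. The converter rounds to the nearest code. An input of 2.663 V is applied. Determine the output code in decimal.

With 1024 levels over 6.6 V, one step is 6.445 mV.
Input sits at 413.168 steps above V_low.
So the output code is 413.

code 413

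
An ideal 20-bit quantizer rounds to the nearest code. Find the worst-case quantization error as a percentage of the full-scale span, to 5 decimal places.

0.00005 %

Rounding → worst-case error = ½ LSB = V_FS/2^21, so 100/2097152 = 4.76837e-05 % of full scale.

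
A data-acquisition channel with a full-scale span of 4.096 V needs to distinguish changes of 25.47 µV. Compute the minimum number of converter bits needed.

Number of steps required ≥ 4.096 V / 25.47 µV = 160816.65.
Need 2^N ≥ 160816.65; 2^17 = 131072, 2^18 = 262144.
Minimum N = 18.

18 bits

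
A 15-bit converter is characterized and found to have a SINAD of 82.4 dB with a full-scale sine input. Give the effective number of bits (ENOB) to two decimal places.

ENOB = (SINAD − 1.76) / 6.02 = (82.4 − 1.76)/6.02 = 13.395.

13.40 bits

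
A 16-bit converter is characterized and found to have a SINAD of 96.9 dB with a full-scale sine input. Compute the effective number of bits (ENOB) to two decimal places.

ENOB = (SINAD − 1.76) / 6.02 = (96.9 − 1.76)/6.02 = 15.804.

15.80 bits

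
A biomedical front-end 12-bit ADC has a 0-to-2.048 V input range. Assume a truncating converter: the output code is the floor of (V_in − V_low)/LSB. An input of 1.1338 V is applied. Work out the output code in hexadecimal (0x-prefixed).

code 0x8DB (decimal 2267)

Full-scale span = 2.048 V; LSB = 2.048/2^12 = 0.500 mV.
Input sits at 2267.600 steps above V_low.
⌊·⌋(2267.600) = 2267.
In hexadecimal (0x-prefixed): 0x8DB.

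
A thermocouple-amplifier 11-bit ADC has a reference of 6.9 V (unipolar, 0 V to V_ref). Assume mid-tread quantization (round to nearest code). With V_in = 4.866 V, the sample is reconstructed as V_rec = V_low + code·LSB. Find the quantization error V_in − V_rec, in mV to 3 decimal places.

One LSB is 6.9 V / 2048 = 3.369 mV.
(4.866 − 0)/0.00336914 = 1444.2852; round gives code 1444.
V_rec = 0 + 1444·0.00336914 = 4.8650391 V.
Difference: 0.000960937 V → 0.961 mV.

0.961 mV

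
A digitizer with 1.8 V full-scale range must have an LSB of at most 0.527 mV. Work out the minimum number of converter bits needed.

Number of steps required ≥ 1.8 V / 0.527 mV = 3415.56.
Need 2^N ≥ 3415.56; 2^11 = 2048, 2^12 = 4096.
Minimum N = 12.

12 bits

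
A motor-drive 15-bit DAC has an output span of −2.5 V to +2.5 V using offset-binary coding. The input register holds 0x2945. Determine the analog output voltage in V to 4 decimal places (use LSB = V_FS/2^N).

LSB = 5 V / 2^15 = 152.59 µV.
Code 0x2945 = 10565 decimal.
V_out = (−2.5) + 10565 × 0.000152588 V = -0.887909 V.

-0.8879 V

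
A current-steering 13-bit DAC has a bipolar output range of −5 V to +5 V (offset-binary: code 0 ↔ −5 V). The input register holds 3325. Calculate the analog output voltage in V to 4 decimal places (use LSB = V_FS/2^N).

LSB = 10 V / 2^13 = 1.221 mV.
V_out = (−5) + 3325 × 0.0012207 V = -0.941162 V.

-0.9412 V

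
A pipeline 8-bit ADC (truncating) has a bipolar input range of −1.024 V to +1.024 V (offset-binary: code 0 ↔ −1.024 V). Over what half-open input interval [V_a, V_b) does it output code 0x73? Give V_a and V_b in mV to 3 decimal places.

[-104.000 mV, -96.000 mV)

LSB = 2.048/2^8 = 8.000 mV.
Code 0x73 = 115 decimal.
V_a = V_low + 115·LSB = -0.104 V; V_b = V_low + 116·LSB = -0.096 V.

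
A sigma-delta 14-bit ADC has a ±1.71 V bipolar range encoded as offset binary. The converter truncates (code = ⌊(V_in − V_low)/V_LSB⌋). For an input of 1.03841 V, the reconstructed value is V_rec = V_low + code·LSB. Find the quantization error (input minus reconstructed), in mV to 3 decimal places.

0.136 mV

LSB = 3.42/2^14 = 208.74 µV.
Scaled input = 13166.6519 LSBs, so code = 13166.
Code 13166 maps back to (−1.71) + 13166×0.00020874 V = 1.0382739 V.
V_in − V_rec = 0.000136074 V = 0.136 mV.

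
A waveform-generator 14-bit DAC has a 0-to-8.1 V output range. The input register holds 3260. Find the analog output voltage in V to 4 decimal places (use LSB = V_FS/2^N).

LSB = 8.1 V / 2^14 = 494.38 µV.
V_out = 0 + 3260 × 0.000494385 V = 1.61169 V.

1.6117 V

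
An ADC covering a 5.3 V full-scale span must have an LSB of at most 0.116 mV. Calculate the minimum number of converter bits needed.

16 bits

Number of steps required ≥ 5.3 V / 0.116 mV = 45689.66.
Need 2^N ≥ 45689.66; 2^15 = 32768, 2^16 = 65536.
Minimum N = 16.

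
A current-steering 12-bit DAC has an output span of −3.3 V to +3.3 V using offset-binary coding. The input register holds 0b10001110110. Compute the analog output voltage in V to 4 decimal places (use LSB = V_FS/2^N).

LSB = 6.6 V / 2^12 = 1.611 mV.
Code 0b10001110110 = 1142 decimal.
V_out = (−3.3) + 1142 × 0.00161133 V = -1.45986 V.

-1.4599 V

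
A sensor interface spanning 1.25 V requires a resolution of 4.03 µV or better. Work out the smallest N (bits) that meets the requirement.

19 bits

Number of steps required ≥ 1.25 V / 4.03 µV = 310173.70.
Need 2^N ≥ 310173.70; 2^18 = 262144, 2^19 = 524288.
Minimum N = 19.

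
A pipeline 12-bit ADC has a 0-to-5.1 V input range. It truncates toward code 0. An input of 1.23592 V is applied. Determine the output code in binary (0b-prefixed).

code 0b1111100000 (decimal 992)

Full-scale span = 5.1 V; LSB = 5.1/2^12 = 1.245 mV.
Input sits at 992.613 steps above V_low.
So the output code is 992.
In binary (0b-prefixed): 0b1111100000.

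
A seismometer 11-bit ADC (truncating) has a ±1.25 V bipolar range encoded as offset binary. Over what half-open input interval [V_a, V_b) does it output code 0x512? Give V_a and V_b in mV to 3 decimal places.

LSB = 2.5/2^11 = 1.221 mV.
Code 0x512 = 1298 decimal.
V_a = V_low + 1298·LSB = 0.334473 V; V_b = V_low + 1299·LSB = 0.335693 V.

[334.473 mV, 335.693 mV)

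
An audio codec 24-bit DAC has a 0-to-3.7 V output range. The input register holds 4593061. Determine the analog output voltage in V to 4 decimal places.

1.0129 V

LSB = 3.7 V / 2^24 = 0.22 µV.
V_out = 0 + 4593061 × 2.20537e-07 V = 1.01294 V.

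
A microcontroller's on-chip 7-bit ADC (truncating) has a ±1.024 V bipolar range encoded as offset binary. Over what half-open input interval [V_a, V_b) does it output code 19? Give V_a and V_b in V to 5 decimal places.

[-0.72000 V, -0.70400 V)

LSB = 2.048/2^7 = 16.000 mV.
V_a = V_low + 19·LSB = -0.72 V; V_b = V_low + 20·LSB = -0.704 V.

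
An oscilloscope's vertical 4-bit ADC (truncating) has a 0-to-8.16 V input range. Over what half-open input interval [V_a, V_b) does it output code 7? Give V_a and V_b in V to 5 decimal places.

[3.57000 V, 4.08000 V)

LSB = 8.16/2^4 = 0.5100 V.
V_a = V_low + 7·LSB = 3.57 V; V_b = V_low + 8·LSB = 4.08 V.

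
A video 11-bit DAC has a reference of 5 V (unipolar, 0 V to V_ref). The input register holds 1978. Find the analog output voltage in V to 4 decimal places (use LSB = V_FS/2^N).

LSB = 5 V / 2^11 = 2.441 mV.
V_out = 0 + 1978 × 0.00244141 V = 4.8291 V.

4.8291 V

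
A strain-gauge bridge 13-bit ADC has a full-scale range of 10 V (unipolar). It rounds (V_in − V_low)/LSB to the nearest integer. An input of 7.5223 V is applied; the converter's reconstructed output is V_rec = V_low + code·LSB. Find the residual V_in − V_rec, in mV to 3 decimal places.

0.327 mV

LSB = 10/2^13 = 1.221 mV.
Scaled input = 6162.2682 LSBs, so code = 6162.
Code 6162 maps back to 0 + 6162×0.0012207 V = 7.5219727 V.
Difference: 0.000327344 V → 0.327 mV.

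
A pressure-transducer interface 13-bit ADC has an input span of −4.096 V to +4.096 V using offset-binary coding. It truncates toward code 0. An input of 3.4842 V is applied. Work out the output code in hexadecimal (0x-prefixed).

code 0x1D9C (decimal 7580)

With 8192 levels over 8.192 V, one step is 1.000 mV.
(V_in − V_low)/LSB = (3.4842 − (−4.096)) / 0.001 = 7580.200.
So the output code is 7580.
In hexadecimal (0x-prefixed): 0x1D9C.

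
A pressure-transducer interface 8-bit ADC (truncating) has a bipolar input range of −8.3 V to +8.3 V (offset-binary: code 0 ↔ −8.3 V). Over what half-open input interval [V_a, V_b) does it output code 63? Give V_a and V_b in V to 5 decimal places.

LSB = 16.6/2^8 = 64.844 mV.
V_a = V_low + 63·LSB = -4.21484 V; V_b = V_low + 64·LSB = -4.15 V.

[-4.21484 V, -4.15000 V)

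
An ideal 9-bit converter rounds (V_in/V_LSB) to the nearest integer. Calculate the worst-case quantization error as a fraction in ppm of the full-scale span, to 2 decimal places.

Rounding → worst-case error = ½ LSB = V_FS/2^10, so 1e+06/1024 = 976.562 ppm of full scale.

976.56 ppm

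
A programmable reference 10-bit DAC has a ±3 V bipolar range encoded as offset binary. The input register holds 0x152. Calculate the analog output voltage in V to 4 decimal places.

LSB = 6 V / 2^10 = 5.859 mV.
Code 0x152 = 338 decimal.
V_out = (−3) + 338 × 0.00585938 V = -1.01953 V.

-1.0195 V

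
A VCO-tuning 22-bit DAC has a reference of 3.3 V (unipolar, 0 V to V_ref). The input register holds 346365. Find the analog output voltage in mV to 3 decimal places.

LSB = 3.3 V / 2^22 = 0.79 µV.
V_out = 0 + 346365 × 7.86781e-07 V = 0.272514 V.
= 272.514 mV.

272.514 mV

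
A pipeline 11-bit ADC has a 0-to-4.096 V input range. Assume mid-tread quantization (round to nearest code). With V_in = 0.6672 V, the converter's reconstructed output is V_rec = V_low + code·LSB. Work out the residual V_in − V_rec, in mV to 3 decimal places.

LSB = 4.096/2^11 = 2.000 mV.
(V_in − V_low)/LSB = (0.6672 − 0)/0.002 = 333.6000 → code 334 (round).
V_rec = 0 + 334·0.002 = 0.668 V.
Error = 0.6672 − 0.668 = -0.0008 V = -0.800 mV.

-0.800 mV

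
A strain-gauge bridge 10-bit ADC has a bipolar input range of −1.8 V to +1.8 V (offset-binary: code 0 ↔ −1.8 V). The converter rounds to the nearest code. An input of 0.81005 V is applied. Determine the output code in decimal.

LSB = 3.6 V / 1024 = 3.516 mV.
(V_in − V_low)/LSB = (0.81005 − (−1.8)) / 0.00351563 = 742.414.
round(742.414) = 742.

code 742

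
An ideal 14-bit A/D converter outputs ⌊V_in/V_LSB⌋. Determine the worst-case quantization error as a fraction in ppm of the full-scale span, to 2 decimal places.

Truncating → worst-case error = 1 LSB = V_FS/2^14, so 1e+06/16384 = 61.0352 ppm of full scale.

61.04 ppm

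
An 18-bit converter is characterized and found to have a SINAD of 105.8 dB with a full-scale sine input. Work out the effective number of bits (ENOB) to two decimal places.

17.28 bits

ENOB = (SINAD − 1.76) / 6.02 = (105.8 − 1.76)/6.02 = 17.282.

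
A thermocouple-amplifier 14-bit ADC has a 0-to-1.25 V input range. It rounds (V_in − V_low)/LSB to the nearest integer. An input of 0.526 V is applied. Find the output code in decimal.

code 6894

With 16384 levels over 1.25 V, one step is 76.29 µV.
(0.526 − 0) / 7.62939e-05 = 6894.387 LSBs.
round(6894.387) = 6894.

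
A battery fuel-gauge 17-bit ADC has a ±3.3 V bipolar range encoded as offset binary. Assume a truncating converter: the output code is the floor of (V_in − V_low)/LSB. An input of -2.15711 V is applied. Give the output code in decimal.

With 131072 levels over 6.6 V, one step is 50.35 µV.
Input sits at 22697.103 steps above V_low.
So the output code is 22697.

code 22697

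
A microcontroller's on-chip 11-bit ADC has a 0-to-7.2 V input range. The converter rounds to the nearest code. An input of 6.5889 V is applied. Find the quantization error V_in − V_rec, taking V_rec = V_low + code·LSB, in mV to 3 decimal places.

LSB = 7.2/2^11 = 3.516 mV.
(6.5889 − 0)/0.00351563 = 1874.1760; round gives code 1874.
Code 1874 maps back to 0 + 1874×0.00351563 V = 6.5882812 V.
Difference: 0.00061875 V → 0.619 mV.

0.619 mV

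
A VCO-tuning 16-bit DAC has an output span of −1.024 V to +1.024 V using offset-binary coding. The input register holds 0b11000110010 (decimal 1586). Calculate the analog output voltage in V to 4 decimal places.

LSB = 2.048 V / 2^16 = 31.25 µV.
Code 0b11000110010 = 1586 decimal.
V_out = (−1.024) + 1586 × 3.125e-05 V = -0.974437 V.

-0.9744 V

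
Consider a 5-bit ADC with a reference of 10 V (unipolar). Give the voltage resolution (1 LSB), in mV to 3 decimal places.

Full-scale span = 10 V.
LSB = 10 / 2^5 = 10 / 32 = 0.3125 V = 312.500 mV.

312.500 mV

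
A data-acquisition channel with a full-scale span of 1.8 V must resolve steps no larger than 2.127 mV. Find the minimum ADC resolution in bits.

Number of steps required ≥ 1.8 V / 2.127 mV = 846.26.
Need 2^N ≥ 846.26; 2^9 = 512, 2^10 = 1024.
Minimum N = 10.

10 bits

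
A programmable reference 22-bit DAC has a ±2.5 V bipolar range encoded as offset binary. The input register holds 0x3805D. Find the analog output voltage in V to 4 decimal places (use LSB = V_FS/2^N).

-2.2265 V

LSB = 5 V / 2^22 = 1.19 µV.
Code 0x3805D = 229469 decimal.
V_out = (−2.5) + 229469 × 1.19209e-06 V = -2.22645 V.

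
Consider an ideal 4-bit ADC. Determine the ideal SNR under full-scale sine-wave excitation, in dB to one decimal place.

SNR ≈ 6.02·N + 1.76 dB = 6.02·4 + 1.76 = 25.84 dB.

25.8 dB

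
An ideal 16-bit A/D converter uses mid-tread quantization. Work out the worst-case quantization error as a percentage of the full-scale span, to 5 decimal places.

0.00076 %

Rounding → worst-case error = ½ LSB = V_FS/2^17, so 100/131072 = 0.000762939 % of full scale.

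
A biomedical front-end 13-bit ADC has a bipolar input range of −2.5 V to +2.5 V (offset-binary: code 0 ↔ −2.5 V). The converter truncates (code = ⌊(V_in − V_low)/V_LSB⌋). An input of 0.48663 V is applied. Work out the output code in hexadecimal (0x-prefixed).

With 8192 levels over 5 V, one step is 0.610 mV.
(V_in − V_low)/LSB = (0.48663 − (−2.5)) / 0.000610352 = 4893.295.
Floor → code 4893.
In hexadecimal (0x-prefixed): 0x131D.

code 0x131D (decimal 4893)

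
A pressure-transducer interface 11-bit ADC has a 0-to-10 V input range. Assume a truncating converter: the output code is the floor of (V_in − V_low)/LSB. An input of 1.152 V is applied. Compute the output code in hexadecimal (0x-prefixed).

code 0xEB (decimal 235)

With 2048 levels over 10 V, one step is 4.883 mV.
Input sits at 235.930 steps above V_low.
Floor → code 235.
In hexadecimal (0x-prefixed): 0xEB.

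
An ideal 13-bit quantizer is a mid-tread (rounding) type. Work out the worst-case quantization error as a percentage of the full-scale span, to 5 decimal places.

Rounding → worst-case error = ½ LSB = V_FS/2^14, so 100/16384 = 0.00610352 % of full scale.

0.00610 %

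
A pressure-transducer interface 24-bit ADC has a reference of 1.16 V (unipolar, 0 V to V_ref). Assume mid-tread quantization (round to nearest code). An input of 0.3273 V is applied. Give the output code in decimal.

code 4733778

Full-scale span = 1.16 V; LSB = 1.16/2^24 = 0.07 µV.
Input sits at 4733778.273 steps above V_low.
Round → code 4733778.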